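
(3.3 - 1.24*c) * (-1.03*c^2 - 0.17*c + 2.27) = 1.2772*c^3 - 3.1882*c^2 - 3.3758*c + 7.491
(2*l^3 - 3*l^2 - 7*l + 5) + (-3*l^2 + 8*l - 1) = 2*l^3 - 6*l^2 + l + 4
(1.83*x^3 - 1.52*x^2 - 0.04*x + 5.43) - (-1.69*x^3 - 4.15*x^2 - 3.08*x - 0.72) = 3.52*x^3 + 2.63*x^2 + 3.04*x + 6.15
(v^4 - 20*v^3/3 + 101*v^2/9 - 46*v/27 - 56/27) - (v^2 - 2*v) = v^4 - 20*v^3/3 + 92*v^2/9 + 8*v/27 - 56/27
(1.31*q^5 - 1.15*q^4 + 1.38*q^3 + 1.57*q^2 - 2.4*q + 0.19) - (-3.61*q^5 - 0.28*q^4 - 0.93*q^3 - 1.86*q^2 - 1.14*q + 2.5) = 4.92*q^5 - 0.87*q^4 + 2.31*q^3 + 3.43*q^2 - 1.26*q - 2.31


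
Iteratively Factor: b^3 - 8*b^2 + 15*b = (b - 5)*(b^2 - 3*b) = b*(b - 5)*(b - 3)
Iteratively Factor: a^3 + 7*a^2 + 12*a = (a + 4)*(a^2 + 3*a) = a*(a + 4)*(a + 3)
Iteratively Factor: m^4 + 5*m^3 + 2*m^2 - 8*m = (m)*(m^3 + 5*m^2 + 2*m - 8) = m*(m + 4)*(m^2 + m - 2) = m*(m - 1)*(m + 4)*(m + 2)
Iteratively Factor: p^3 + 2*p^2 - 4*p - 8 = (p - 2)*(p^2 + 4*p + 4) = (p - 2)*(p + 2)*(p + 2)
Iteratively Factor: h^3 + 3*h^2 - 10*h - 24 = (h - 3)*(h^2 + 6*h + 8) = (h - 3)*(h + 2)*(h + 4)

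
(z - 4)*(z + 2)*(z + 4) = z^3 + 2*z^2 - 16*z - 32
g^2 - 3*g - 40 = (g - 8)*(g + 5)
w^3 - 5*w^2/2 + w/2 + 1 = (w - 2)*(w - 1)*(w + 1/2)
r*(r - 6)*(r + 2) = r^3 - 4*r^2 - 12*r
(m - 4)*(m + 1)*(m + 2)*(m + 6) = m^4 + 5*m^3 - 16*m^2 - 68*m - 48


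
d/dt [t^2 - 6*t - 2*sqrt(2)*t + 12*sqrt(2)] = 2*t - 6 - 2*sqrt(2)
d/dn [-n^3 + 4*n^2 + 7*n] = -3*n^2 + 8*n + 7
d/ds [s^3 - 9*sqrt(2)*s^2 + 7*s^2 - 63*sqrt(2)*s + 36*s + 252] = 3*s^2 - 18*sqrt(2)*s + 14*s - 63*sqrt(2) + 36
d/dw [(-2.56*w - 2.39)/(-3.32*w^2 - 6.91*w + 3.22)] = (8.4992*w^2 + 17.6896*w - (2.56*w + 2.39)*(6.64*w + 6.91) - 8.2432)/(3.32*w^2 + 6.91*w - 3.22)^2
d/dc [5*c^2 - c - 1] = 10*c - 1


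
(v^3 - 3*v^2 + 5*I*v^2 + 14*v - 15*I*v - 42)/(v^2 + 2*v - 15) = (v^2 + 5*I*v + 14)/(v + 5)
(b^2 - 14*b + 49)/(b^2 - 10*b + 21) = (b - 7)/(b - 3)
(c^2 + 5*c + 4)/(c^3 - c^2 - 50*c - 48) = (c + 4)/(c^2 - 2*c - 48)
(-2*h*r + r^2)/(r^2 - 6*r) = (-2*h + r)/(r - 6)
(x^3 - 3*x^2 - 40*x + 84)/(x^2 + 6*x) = x - 9 + 14/x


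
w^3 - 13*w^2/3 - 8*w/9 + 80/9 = (w - 4)*(w - 5/3)*(w + 4/3)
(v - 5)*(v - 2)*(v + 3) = v^3 - 4*v^2 - 11*v + 30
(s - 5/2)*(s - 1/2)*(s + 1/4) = s^3 - 11*s^2/4 + s/2 + 5/16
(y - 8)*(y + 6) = y^2 - 2*y - 48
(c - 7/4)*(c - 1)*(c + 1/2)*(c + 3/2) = c^4 - 3*c^3/4 - 3*c^2 + 23*c/16 + 21/16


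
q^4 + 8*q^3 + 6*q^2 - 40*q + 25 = (q - 1)^2*(q + 5)^2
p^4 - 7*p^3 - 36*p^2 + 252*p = p*(p - 7)*(p - 6)*(p + 6)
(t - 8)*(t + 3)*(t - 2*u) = t^3 - 2*t^2*u - 5*t^2 + 10*t*u - 24*t + 48*u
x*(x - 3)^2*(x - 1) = x^4 - 7*x^3 + 15*x^2 - 9*x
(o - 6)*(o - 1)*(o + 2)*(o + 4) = o^4 - o^3 - 28*o^2 - 20*o + 48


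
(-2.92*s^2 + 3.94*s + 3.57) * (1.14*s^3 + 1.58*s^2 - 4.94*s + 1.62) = -3.3288*s^5 - 0.122000000000001*s^4 + 24.7198*s^3 - 18.5534*s^2 - 11.253*s + 5.7834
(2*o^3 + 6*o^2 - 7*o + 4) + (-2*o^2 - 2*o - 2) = 2*o^3 + 4*o^2 - 9*o + 2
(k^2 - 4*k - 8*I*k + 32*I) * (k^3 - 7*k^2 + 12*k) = k^5 - 11*k^4 - 8*I*k^4 + 40*k^3 + 88*I*k^3 - 48*k^2 - 320*I*k^2 + 384*I*k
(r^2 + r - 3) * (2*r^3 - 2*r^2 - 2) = 2*r^5 - 8*r^3 + 4*r^2 - 2*r + 6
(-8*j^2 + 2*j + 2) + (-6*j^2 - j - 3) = -14*j^2 + j - 1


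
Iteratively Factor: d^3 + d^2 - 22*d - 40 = (d + 2)*(d^2 - d - 20) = (d - 5)*(d + 2)*(d + 4)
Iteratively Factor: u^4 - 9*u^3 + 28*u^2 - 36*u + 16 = (u - 2)*(u^3 - 7*u^2 + 14*u - 8) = (u - 2)^2*(u^2 - 5*u + 4) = (u - 2)^2*(u - 1)*(u - 4)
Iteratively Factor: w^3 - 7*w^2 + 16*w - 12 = (w - 2)*(w^2 - 5*w + 6) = (w - 3)*(w - 2)*(w - 2)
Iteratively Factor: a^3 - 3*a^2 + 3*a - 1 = (a - 1)*(a^2 - 2*a + 1) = (a - 1)^2*(a - 1)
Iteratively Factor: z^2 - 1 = (z + 1)*(z - 1)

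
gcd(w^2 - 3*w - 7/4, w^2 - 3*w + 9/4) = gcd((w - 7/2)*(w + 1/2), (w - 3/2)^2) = 1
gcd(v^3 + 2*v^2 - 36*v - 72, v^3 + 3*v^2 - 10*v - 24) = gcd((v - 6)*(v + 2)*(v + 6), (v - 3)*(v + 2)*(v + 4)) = v + 2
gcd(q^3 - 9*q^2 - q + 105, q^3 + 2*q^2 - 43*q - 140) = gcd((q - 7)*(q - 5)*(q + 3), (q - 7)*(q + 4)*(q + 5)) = q - 7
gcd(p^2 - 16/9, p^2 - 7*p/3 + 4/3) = p - 4/3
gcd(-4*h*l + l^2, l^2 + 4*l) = l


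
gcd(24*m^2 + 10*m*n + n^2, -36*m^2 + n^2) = 6*m + n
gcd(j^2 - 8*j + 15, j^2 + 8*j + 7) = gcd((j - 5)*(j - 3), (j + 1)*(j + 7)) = 1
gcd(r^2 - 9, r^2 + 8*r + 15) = r + 3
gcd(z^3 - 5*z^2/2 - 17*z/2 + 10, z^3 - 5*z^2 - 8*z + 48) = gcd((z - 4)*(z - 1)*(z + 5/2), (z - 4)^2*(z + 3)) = z - 4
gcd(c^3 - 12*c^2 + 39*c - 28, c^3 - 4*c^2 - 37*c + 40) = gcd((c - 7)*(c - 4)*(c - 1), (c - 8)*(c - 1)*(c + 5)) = c - 1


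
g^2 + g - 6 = (g - 2)*(g + 3)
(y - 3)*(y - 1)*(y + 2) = y^3 - 2*y^2 - 5*y + 6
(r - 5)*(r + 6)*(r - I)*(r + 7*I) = r^4 + r^3 + 6*I*r^3 - 23*r^2 + 6*I*r^2 + 7*r - 180*I*r - 210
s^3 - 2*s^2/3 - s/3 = s*(s - 1)*(s + 1/3)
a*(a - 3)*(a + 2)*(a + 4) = a^4 + 3*a^3 - 10*a^2 - 24*a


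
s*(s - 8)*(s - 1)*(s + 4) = s^4 - 5*s^3 - 28*s^2 + 32*s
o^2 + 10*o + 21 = (o + 3)*(o + 7)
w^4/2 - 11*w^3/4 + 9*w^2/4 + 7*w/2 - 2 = (w/2 + 1/2)*(w - 4)*(w - 2)*(w - 1/2)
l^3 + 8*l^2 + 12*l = l*(l + 2)*(l + 6)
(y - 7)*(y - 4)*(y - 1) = y^3 - 12*y^2 + 39*y - 28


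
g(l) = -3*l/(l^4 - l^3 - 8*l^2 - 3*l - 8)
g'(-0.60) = 0.23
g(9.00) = -0.00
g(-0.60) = -0.21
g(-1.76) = -0.42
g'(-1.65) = 0.31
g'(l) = -3*l*(-4*l^3 + 3*l^2 + 16*l + 3)/(l^4 - l^3 - 8*l^2 - 3*l - 8)^2 - 3/(l^4 - l^3 - 8*l^2 - 3*l - 8)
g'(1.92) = 0.01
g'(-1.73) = 0.40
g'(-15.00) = 0.00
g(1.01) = 0.16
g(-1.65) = -0.38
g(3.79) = -0.65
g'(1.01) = 0.01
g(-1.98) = -0.58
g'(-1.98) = 1.08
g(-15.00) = 0.00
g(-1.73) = -0.41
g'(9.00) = 0.00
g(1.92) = 0.16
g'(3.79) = 3.90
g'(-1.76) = 0.44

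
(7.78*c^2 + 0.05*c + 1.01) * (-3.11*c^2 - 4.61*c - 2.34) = -24.1958*c^4 - 36.0213*c^3 - 21.5768*c^2 - 4.7731*c - 2.3634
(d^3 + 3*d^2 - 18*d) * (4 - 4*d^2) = -4*d^5 - 12*d^4 + 76*d^3 + 12*d^2 - 72*d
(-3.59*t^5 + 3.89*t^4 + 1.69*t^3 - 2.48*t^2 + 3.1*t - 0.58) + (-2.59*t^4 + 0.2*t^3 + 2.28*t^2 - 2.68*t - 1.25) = -3.59*t^5 + 1.3*t^4 + 1.89*t^3 - 0.2*t^2 + 0.42*t - 1.83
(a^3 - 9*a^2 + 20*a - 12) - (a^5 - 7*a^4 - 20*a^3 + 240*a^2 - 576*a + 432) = -a^5 + 7*a^4 + 21*a^3 - 249*a^2 + 596*a - 444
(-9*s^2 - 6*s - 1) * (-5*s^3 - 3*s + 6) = 45*s^5 + 30*s^4 + 32*s^3 - 36*s^2 - 33*s - 6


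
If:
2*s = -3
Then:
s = -3/2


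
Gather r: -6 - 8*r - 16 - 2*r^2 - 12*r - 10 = -2*r^2 - 20*r - 32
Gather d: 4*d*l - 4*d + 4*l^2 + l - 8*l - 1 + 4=d*(4*l - 4) + 4*l^2 - 7*l + 3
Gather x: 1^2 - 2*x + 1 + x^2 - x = x^2 - 3*x + 2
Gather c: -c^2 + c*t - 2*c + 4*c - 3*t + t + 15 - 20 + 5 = -c^2 + c*(t + 2) - 2*t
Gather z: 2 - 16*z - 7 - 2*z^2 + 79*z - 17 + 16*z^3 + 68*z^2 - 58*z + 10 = 16*z^3 + 66*z^2 + 5*z - 12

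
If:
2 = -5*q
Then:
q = -2/5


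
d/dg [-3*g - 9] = -3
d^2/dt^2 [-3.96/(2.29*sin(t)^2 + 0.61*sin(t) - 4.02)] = (83.066544*sin(t)^4 + 16.595172*sin(t)^3 + 22.693572*sin(t)^2 - 23.479632*sin(t) - 75.856968)/(2.29*sin(t)^2 + 0.61*sin(t) - 4.02)^3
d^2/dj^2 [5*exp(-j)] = 5*exp(-j)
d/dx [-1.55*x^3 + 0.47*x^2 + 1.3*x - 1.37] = -4.65*x^2 + 0.94*x + 1.3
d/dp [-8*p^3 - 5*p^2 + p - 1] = -24*p^2 - 10*p + 1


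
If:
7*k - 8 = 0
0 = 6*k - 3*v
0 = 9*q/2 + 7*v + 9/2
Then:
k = 8/7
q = -41/9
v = 16/7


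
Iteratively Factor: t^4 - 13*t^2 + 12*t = (t - 3)*(t^3 + 3*t^2 - 4*t) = (t - 3)*(t + 4)*(t^2 - t) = t*(t - 3)*(t + 4)*(t - 1)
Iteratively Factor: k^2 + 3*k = (k)*(k + 3)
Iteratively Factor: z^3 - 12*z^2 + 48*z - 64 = (z - 4)*(z^2 - 8*z + 16) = (z - 4)^2*(z - 4)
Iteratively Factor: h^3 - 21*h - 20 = (h + 1)*(h^2 - h - 20) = (h - 5)*(h + 1)*(h + 4)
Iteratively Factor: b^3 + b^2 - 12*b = (b - 3)*(b^2 + 4*b) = b*(b - 3)*(b + 4)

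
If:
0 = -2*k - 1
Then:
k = -1/2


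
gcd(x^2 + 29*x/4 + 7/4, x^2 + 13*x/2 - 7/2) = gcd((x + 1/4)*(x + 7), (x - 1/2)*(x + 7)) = x + 7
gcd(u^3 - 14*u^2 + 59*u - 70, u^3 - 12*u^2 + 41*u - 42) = u^2 - 9*u + 14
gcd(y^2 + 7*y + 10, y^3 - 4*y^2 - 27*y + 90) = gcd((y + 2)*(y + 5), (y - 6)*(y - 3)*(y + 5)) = y + 5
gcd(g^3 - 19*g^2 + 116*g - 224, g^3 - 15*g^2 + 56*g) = g^2 - 15*g + 56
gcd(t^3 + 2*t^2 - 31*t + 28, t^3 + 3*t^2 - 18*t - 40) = t - 4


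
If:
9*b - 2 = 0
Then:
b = 2/9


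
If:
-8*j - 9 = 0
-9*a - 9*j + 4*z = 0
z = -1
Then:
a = 49/72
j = -9/8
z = -1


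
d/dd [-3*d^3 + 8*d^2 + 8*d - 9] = -9*d^2 + 16*d + 8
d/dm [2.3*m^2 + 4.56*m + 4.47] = 4.6*m + 4.56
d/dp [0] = 0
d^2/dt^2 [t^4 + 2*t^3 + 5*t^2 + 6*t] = 12*t^2 + 12*t + 10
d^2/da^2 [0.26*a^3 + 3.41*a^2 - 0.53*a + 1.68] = 1.56*a + 6.82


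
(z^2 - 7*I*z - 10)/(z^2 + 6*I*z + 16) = (z - 5*I)/(z + 8*I)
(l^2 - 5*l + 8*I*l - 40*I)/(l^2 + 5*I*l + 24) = (l - 5)/(l - 3*I)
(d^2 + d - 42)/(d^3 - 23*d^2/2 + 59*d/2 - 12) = 2*(d^2 + d - 42)/(2*d^3 - 23*d^2 + 59*d - 24)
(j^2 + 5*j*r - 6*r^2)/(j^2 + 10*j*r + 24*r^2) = (j - r)/(j + 4*r)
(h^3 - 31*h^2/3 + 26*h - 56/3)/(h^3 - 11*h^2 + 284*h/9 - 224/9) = 3*(h - 2)/(3*h - 8)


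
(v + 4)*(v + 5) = v^2 + 9*v + 20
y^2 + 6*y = y*(y + 6)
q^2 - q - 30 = (q - 6)*(q + 5)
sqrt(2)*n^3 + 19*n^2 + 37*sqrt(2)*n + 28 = (n + 2*sqrt(2))*(n + 7*sqrt(2))*(sqrt(2)*n + 1)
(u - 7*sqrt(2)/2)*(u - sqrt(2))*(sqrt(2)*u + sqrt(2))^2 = 2*u^4 - 9*sqrt(2)*u^3 + 4*u^3 - 18*sqrt(2)*u^2 + 16*u^2 - 9*sqrt(2)*u + 28*u + 14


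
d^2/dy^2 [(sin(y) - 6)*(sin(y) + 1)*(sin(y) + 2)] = -9*sin(y)^3 + 12*sin(y)^2 + 22*sin(y) - 6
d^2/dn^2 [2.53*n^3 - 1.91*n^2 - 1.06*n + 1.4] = 15.18*n - 3.82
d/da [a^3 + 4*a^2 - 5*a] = 3*a^2 + 8*a - 5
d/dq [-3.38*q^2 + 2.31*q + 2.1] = 2.31 - 6.76*q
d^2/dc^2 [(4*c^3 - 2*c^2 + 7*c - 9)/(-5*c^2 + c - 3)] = 2*(-109*c^3 + 621*c^2 + 72*c - 129)/(125*c^6 - 75*c^5 + 240*c^4 - 91*c^3 + 144*c^2 - 27*c + 27)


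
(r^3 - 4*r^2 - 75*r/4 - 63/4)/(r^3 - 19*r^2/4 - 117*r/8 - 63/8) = 2*(2*r + 3)/(4*r + 3)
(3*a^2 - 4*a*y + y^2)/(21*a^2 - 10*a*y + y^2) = (-a + y)/(-7*a + y)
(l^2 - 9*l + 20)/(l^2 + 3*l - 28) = (l - 5)/(l + 7)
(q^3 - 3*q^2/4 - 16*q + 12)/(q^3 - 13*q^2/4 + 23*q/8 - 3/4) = 2*(q^2 - 16)/(2*q^2 - 5*q + 2)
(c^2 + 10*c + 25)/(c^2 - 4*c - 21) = (c^2 + 10*c + 25)/(c^2 - 4*c - 21)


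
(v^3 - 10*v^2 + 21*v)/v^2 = v - 10 + 21/v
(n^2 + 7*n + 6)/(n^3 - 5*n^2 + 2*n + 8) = (n + 6)/(n^2 - 6*n + 8)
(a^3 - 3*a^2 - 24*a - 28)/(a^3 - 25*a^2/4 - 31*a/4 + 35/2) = 4*(a + 2)/(4*a - 5)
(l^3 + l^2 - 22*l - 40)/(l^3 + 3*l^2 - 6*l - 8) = (l^2 - 3*l - 10)/(l^2 - l - 2)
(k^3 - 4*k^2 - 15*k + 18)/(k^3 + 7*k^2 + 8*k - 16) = (k^2 - 3*k - 18)/(k^2 + 8*k + 16)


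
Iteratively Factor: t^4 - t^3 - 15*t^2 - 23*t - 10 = (t + 1)*(t^3 - 2*t^2 - 13*t - 10) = (t + 1)*(t + 2)*(t^2 - 4*t - 5) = (t - 5)*(t + 1)*(t + 2)*(t + 1)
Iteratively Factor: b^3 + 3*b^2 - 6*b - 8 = (b + 1)*(b^2 + 2*b - 8) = (b + 1)*(b + 4)*(b - 2)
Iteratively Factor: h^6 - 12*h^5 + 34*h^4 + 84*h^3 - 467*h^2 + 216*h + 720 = (h - 4)*(h^5 - 8*h^4 + 2*h^3 + 92*h^2 - 99*h - 180) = (h - 4)^2*(h^4 - 4*h^3 - 14*h^2 + 36*h + 45) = (h - 4)^2*(h - 3)*(h^3 - h^2 - 17*h - 15) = (h - 4)^2*(h - 3)*(h + 1)*(h^2 - 2*h - 15) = (h - 4)^2*(h - 3)*(h + 1)*(h + 3)*(h - 5)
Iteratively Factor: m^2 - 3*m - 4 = (m - 4)*(m + 1)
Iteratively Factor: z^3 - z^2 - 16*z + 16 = (z - 4)*(z^2 + 3*z - 4) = (z - 4)*(z + 4)*(z - 1)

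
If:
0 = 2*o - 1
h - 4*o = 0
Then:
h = 2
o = 1/2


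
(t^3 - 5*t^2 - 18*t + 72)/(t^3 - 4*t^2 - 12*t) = (t^2 + t - 12)/(t*(t + 2))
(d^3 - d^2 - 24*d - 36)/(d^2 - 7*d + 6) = (d^2 + 5*d + 6)/(d - 1)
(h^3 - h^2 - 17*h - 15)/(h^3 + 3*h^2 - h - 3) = (h - 5)/(h - 1)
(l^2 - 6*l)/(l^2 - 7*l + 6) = l/(l - 1)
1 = 1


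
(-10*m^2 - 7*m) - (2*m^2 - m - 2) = -12*m^2 - 6*m + 2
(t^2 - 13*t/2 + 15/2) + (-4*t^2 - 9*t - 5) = -3*t^2 - 31*t/2 + 5/2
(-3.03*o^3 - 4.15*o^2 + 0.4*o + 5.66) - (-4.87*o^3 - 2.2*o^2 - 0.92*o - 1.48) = 1.84*o^3 - 1.95*o^2 + 1.32*o + 7.14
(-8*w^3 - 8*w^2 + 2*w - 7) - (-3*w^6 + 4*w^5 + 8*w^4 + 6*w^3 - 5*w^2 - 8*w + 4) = 3*w^6 - 4*w^5 - 8*w^4 - 14*w^3 - 3*w^2 + 10*w - 11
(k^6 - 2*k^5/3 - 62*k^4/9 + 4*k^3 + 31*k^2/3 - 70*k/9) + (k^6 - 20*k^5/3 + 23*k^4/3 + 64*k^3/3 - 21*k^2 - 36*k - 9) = 2*k^6 - 22*k^5/3 + 7*k^4/9 + 76*k^3/3 - 32*k^2/3 - 394*k/9 - 9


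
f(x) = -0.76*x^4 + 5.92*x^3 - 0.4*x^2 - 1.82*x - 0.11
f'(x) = -3.04*x^3 + 17.76*x^2 - 0.8*x - 1.82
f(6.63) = 227.05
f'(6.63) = -112.41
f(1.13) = 4.63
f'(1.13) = 15.57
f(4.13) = 181.47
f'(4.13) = 83.65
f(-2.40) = -105.10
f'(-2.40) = 144.42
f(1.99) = 29.42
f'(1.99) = 42.96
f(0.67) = 0.12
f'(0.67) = 4.70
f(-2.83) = -181.09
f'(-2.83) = 211.58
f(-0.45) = 0.06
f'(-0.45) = 2.41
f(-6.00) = -2267.27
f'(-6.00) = 1298.98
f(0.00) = -0.11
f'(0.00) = -1.82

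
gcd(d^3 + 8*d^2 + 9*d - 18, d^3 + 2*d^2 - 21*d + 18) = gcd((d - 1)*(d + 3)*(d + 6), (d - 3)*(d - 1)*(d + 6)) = d^2 + 5*d - 6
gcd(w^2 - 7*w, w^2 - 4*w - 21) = w - 7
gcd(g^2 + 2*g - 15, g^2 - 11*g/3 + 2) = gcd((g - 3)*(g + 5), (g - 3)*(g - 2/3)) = g - 3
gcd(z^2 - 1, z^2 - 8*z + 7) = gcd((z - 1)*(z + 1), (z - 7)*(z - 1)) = z - 1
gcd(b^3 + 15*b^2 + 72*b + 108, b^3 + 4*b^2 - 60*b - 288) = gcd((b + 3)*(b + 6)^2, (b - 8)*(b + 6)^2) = b^2 + 12*b + 36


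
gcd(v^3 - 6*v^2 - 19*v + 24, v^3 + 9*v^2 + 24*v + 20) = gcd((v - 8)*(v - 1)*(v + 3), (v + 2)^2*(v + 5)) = 1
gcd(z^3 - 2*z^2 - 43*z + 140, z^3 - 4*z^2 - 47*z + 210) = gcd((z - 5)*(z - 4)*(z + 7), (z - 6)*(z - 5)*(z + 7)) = z^2 + 2*z - 35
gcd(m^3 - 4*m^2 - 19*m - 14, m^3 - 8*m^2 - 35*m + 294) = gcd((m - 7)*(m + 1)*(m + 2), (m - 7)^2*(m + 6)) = m - 7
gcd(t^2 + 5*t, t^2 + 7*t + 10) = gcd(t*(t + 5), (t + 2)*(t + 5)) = t + 5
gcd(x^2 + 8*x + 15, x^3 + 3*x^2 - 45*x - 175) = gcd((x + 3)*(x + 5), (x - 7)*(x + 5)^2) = x + 5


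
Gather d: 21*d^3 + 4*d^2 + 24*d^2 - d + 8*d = 21*d^3 + 28*d^2 + 7*d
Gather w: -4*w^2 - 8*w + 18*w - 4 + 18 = -4*w^2 + 10*w + 14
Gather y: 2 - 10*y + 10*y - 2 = 0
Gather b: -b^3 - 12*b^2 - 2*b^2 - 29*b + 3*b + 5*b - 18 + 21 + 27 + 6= -b^3 - 14*b^2 - 21*b + 36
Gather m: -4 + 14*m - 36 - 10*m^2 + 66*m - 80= -10*m^2 + 80*m - 120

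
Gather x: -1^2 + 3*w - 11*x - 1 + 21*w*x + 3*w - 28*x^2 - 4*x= 6*w - 28*x^2 + x*(21*w - 15) - 2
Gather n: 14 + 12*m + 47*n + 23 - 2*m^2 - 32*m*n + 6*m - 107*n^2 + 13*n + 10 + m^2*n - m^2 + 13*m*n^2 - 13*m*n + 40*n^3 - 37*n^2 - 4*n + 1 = -3*m^2 + 18*m + 40*n^3 + n^2*(13*m - 144) + n*(m^2 - 45*m + 56) + 48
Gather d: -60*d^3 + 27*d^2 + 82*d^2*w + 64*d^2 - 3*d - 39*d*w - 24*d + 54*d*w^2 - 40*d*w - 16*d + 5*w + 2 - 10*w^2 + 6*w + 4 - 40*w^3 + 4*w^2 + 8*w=-60*d^3 + d^2*(82*w + 91) + d*(54*w^2 - 79*w - 43) - 40*w^3 - 6*w^2 + 19*w + 6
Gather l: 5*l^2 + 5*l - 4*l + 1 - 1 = 5*l^2 + l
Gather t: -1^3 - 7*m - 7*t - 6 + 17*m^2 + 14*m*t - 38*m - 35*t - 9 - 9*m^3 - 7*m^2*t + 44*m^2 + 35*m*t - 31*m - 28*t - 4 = -9*m^3 + 61*m^2 - 76*m + t*(-7*m^2 + 49*m - 70) - 20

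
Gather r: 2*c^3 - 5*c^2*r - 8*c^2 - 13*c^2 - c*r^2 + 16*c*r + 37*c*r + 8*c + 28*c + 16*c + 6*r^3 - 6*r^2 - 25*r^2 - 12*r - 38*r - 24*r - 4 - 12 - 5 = 2*c^3 - 21*c^2 + 52*c + 6*r^3 + r^2*(-c - 31) + r*(-5*c^2 + 53*c - 74) - 21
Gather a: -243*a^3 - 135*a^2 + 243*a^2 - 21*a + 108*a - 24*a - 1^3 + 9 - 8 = -243*a^3 + 108*a^2 + 63*a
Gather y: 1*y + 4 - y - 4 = 0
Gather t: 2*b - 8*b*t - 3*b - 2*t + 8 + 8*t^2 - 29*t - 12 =-b + 8*t^2 + t*(-8*b - 31) - 4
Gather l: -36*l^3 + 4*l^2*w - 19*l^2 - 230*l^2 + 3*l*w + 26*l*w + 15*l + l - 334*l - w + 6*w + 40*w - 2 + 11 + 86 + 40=-36*l^3 + l^2*(4*w - 249) + l*(29*w - 318) + 45*w + 135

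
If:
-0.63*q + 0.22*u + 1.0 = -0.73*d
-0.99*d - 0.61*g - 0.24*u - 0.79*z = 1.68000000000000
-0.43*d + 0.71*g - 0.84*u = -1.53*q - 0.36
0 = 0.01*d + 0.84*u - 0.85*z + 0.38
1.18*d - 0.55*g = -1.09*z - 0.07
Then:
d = -1.27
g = -1.48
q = 0.17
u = 0.13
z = 0.56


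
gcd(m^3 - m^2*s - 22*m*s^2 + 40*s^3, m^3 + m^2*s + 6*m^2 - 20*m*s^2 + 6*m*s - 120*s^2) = -m^2 - m*s + 20*s^2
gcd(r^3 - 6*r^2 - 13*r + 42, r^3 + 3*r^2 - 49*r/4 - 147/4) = r + 3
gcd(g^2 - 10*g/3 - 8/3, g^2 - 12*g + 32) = g - 4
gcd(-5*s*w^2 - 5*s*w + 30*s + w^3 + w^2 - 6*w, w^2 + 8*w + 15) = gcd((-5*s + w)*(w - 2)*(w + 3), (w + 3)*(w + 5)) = w + 3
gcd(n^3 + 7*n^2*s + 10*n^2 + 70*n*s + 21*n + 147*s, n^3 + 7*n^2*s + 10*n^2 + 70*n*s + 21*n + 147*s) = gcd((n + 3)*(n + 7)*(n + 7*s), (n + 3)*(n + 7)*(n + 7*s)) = n^3 + 7*n^2*s + 10*n^2 + 70*n*s + 21*n + 147*s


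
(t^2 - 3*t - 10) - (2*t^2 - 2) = -t^2 - 3*t - 8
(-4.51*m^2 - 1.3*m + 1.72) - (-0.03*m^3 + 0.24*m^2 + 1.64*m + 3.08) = 0.03*m^3 - 4.75*m^2 - 2.94*m - 1.36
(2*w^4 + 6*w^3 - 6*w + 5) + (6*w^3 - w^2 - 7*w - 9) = 2*w^4 + 12*w^3 - w^2 - 13*w - 4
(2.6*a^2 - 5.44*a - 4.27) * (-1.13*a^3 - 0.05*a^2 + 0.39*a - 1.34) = -2.938*a^5 + 6.0172*a^4 + 6.1111*a^3 - 5.3921*a^2 + 5.6243*a + 5.7218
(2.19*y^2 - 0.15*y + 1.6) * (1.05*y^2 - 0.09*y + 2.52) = 2.2995*y^4 - 0.3546*y^3 + 7.2123*y^2 - 0.522*y + 4.032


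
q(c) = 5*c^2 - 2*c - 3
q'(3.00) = 28.00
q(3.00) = 36.00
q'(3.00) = 28.00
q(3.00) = 36.00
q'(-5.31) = -55.10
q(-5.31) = 148.60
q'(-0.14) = -3.40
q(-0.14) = -2.62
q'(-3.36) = -35.60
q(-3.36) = 60.17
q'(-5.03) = -52.30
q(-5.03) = 133.56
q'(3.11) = 29.10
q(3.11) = 39.14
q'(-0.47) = -6.70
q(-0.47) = -0.96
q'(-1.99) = -21.90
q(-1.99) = 20.78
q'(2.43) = 22.30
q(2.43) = 21.66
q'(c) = 10*c - 2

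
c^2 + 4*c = c*(c + 4)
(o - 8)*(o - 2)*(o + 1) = o^3 - 9*o^2 + 6*o + 16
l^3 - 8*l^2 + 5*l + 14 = (l - 7)*(l - 2)*(l + 1)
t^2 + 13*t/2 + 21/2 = (t + 3)*(t + 7/2)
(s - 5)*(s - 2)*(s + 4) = s^3 - 3*s^2 - 18*s + 40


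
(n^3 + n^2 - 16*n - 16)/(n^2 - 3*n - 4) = n + 4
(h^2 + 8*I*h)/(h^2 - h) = (h + 8*I)/(h - 1)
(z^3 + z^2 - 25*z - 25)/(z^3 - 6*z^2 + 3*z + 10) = (z + 5)/(z - 2)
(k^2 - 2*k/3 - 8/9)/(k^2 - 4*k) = (9*k^2 - 6*k - 8)/(9*k*(k - 4))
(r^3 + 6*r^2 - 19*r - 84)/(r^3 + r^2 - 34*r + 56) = (r + 3)/(r - 2)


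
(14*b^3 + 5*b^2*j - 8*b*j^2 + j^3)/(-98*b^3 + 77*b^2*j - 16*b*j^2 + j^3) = (-b - j)/(7*b - j)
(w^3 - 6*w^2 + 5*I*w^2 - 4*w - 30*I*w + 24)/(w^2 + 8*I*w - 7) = (w^2 + w*(-6 + 4*I) - 24*I)/(w + 7*I)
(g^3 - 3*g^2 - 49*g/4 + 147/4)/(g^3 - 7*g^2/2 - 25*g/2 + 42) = (g - 7/2)/(g - 4)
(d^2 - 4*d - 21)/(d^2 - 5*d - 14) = (d + 3)/(d + 2)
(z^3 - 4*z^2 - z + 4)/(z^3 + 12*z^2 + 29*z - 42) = (z^2 - 3*z - 4)/(z^2 + 13*z + 42)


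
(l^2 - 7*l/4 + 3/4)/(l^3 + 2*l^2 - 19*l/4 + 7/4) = (4*l - 3)/(4*l^2 + 12*l - 7)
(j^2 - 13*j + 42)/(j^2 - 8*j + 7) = (j - 6)/(j - 1)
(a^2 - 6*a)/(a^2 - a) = (a - 6)/(a - 1)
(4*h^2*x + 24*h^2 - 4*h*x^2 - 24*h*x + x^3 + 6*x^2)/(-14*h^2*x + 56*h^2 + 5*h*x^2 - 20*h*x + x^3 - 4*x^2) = (-2*h*x - 12*h + x^2 + 6*x)/(7*h*x - 28*h + x^2 - 4*x)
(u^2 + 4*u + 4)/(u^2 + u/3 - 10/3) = 3*(u + 2)/(3*u - 5)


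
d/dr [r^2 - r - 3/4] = 2*r - 1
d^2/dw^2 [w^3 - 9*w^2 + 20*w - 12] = 6*w - 18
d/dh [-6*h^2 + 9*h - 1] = 9 - 12*h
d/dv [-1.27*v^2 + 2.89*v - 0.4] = 2.89 - 2.54*v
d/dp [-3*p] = -3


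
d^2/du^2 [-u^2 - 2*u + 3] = -2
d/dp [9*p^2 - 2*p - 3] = 18*p - 2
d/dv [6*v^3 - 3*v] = 18*v^2 - 3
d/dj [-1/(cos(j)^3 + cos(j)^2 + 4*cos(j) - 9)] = (3*sin(j)^2 - 2*cos(j) - 7)*sin(j)/(cos(j)^3 + cos(j)^2 + 4*cos(j) - 9)^2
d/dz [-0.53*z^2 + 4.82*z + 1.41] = 4.82 - 1.06*z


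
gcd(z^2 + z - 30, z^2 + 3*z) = 1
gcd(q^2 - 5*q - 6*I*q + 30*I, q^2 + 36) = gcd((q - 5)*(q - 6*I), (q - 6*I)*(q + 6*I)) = q - 6*I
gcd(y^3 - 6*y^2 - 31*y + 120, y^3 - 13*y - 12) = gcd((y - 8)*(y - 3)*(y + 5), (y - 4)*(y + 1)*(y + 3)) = 1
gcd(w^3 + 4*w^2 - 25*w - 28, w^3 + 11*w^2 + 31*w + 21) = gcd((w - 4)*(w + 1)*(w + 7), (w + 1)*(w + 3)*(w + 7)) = w^2 + 8*w + 7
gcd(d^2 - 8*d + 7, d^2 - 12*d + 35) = d - 7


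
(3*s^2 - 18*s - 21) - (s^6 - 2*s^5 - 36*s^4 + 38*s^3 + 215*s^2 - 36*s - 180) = -s^6 + 2*s^5 + 36*s^4 - 38*s^3 - 212*s^2 + 18*s + 159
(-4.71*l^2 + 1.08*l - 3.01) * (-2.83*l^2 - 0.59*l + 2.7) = 13.3293*l^4 - 0.277500000000001*l^3 - 4.8359*l^2 + 4.6919*l - 8.127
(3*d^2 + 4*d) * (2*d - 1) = 6*d^3 + 5*d^2 - 4*d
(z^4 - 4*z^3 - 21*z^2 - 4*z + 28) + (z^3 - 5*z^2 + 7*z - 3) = z^4 - 3*z^3 - 26*z^2 + 3*z + 25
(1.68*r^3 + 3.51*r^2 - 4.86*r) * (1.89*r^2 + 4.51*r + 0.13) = 3.1752*r^5 + 14.2107*r^4 + 6.8631*r^3 - 21.4623*r^2 - 0.6318*r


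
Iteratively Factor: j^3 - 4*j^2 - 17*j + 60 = (j - 5)*(j^2 + j - 12) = (j - 5)*(j - 3)*(j + 4)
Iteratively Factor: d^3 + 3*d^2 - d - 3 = (d + 3)*(d^2 - 1) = (d - 1)*(d + 3)*(d + 1)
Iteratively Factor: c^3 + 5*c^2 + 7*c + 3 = (c + 1)*(c^2 + 4*c + 3) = (c + 1)^2*(c + 3)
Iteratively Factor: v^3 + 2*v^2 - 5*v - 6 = (v + 1)*(v^2 + v - 6) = (v - 2)*(v + 1)*(v + 3)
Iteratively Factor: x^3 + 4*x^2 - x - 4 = (x - 1)*(x^2 + 5*x + 4) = (x - 1)*(x + 1)*(x + 4)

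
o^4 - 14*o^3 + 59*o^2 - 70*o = o*(o - 7)*(o - 5)*(o - 2)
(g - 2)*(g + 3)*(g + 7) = g^3 + 8*g^2 + g - 42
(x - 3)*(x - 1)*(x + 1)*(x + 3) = x^4 - 10*x^2 + 9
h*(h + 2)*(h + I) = h^3 + 2*h^2 + I*h^2 + 2*I*h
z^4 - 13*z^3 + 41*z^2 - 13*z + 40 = (z - 8)*(z - 5)*(z - I)*(z + I)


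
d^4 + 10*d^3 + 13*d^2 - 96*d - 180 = (d - 3)*(d + 2)*(d + 5)*(d + 6)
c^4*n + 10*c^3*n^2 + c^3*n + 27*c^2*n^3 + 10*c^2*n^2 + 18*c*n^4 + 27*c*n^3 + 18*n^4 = (c + n)*(c + 3*n)*(c + 6*n)*(c*n + n)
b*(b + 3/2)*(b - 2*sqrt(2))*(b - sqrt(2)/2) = b^4 - 5*sqrt(2)*b^3/2 + 3*b^3/2 - 15*sqrt(2)*b^2/4 + 2*b^2 + 3*b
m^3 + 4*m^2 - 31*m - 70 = (m - 5)*(m + 2)*(m + 7)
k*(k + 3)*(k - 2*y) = k^3 - 2*k^2*y + 3*k^2 - 6*k*y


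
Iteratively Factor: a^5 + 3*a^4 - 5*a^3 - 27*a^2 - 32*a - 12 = (a + 1)*(a^4 + 2*a^3 - 7*a^2 - 20*a - 12) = (a - 3)*(a + 1)*(a^3 + 5*a^2 + 8*a + 4) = (a - 3)*(a + 1)*(a + 2)*(a^2 + 3*a + 2) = (a - 3)*(a + 1)^2*(a + 2)*(a + 2)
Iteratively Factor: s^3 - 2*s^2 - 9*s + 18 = (s + 3)*(s^2 - 5*s + 6) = (s - 2)*(s + 3)*(s - 3)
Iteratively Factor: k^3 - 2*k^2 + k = (k - 1)*(k^2 - k) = k*(k - 1)*(k - 1)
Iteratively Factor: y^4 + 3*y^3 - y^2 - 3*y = (y + 1)*(y^3 + 2*y^2 - 3*y) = (y - 1)*(y + 1)*(y^2 + 3*y) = (y - 1)*(y + 1)*(y + 3)*(y)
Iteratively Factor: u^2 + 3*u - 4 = (u - 1)*(u + 4)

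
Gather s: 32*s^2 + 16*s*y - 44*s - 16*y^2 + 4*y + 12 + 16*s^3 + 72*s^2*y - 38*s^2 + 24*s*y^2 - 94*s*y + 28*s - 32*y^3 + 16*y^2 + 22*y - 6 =16*s^3 + s^2*(72*y - 6) + s*(24*y^2 - 78*y - 16) - 32*y^3 + 26*y + 6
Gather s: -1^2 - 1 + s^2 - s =s^2 - s - 2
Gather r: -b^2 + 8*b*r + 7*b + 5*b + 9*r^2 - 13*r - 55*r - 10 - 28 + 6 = -b^2 + 12*b + 9*r^2 + r*(8*b - 68) - 32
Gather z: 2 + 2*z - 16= 2*z - 14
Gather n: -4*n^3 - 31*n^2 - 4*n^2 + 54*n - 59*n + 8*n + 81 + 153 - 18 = -4*n^3 - 35*n^2 + 3*n + 216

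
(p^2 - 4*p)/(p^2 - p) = (p - 4)/(p - 1)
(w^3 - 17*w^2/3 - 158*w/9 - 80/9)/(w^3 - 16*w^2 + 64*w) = (9*w^2 + 21*w + 10)/(9*w*(w - 8))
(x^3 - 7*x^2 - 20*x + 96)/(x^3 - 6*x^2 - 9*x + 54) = (x^2 - 4*x - 32)/(x^2 - 3*x - 18)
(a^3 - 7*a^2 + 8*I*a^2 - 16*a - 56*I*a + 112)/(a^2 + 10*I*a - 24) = (a^2 + a*(-7 + 4*I) - 28*I)/(a + 6*I)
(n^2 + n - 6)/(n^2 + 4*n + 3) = (n - 2)/(n + 1)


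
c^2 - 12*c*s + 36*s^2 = (c - 6*s)^2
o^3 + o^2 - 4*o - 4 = (o - 2)*(o + 1)*(o + 2)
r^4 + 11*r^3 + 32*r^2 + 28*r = r*(r + 2)^2*(r + 7)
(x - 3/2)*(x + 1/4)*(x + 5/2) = x^3 + 5*x^2/4 - 7*x/2 - 15/16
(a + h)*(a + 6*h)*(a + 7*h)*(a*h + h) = a^4*h + 14*a^3*h^2 + a^3*h + 55*a^2*h^3 + 14*a^2*h^2 + 42*a*h^4 + 55*a*h^3 + 42*h^4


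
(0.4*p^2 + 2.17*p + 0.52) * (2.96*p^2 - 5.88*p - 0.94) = 1.184*p^4 + 4.0712*p^3 - 11.5964*p^2 - 5.0974*p - 0.4888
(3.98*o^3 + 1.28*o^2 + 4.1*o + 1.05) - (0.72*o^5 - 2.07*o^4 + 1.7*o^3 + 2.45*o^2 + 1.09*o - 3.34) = -0.72*o^5 + 2.07*o^4 + 2.28*o^3 - 1.17*o^2 + 3.01*o + 4.39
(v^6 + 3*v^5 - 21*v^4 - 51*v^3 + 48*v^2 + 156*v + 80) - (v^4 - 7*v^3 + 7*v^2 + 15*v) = v^6 + 3*v^5 - 22*v^4 - 44*v^3 + 41*v^2 + 141*v + 80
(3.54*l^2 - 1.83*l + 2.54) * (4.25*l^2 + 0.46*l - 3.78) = 15.045*l^4 - 6.1491*l^3 - 3.428*l^2 + 8.0858*l - 9.6012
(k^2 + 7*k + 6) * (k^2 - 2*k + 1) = k^4 + 5*k^3 - 7*k^2 - 5*k + 6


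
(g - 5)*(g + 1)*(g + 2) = g^3 - 2*g^2 - 13*g - 10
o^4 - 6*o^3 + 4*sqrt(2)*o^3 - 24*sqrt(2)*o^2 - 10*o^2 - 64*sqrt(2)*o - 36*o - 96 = (o - 8)*(o + 2)*(o + sqrt(2))*(o + 3*sqrt(2))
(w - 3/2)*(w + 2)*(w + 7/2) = w^3 + 4*w^2 - 5*w/4 - 21/2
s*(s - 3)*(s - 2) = s^3 - 5*s^2 + 6*s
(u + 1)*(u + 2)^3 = u^4 + 7*u^3 + 18*u^2 + 20*u + 8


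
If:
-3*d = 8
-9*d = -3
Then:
No Solution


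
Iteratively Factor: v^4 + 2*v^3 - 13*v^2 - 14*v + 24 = (v + 4)*(v^3 - 2*v^2 - 5*v + 6) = (v + 2)*(v + 4)*(v^2 - 4*v + 3) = (v - 3)*(v + 2)*(v + 4)*(v - 1)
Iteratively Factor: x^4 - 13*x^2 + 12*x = (x - 1)*(x^3 + x^2 - 12*x) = x*(x - 1)*(x^2 + x - 12) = x*(x - 1)*(x + 4)*(x - 3)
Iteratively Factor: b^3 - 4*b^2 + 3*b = (b - 3)*(b^2 - b) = b*(b - 3)*(b - 1)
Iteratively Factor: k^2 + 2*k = (k + 2)*(k)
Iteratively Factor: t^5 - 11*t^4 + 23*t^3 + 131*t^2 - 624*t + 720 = (t - 5)*(t^4 - 6*t^3 - 7*t^2 + 96*t - 144) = (t - 5)*(t + 4)*(t^3 - 10*t^2 + 33*t - 36) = (t - 5)*(t - 4)*(t + 4)*(t^2 - 6*t + 9) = (t - 5)*(t - 4)*(t - 3)*(t + 4)*(t - 3)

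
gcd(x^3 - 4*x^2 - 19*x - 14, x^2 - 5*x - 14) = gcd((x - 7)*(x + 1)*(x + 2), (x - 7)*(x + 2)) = x^2 - 5*x - 14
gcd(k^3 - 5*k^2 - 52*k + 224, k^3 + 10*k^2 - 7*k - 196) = k^2 + 3*k - 28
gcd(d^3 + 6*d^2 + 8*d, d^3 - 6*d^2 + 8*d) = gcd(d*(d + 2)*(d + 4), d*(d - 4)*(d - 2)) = d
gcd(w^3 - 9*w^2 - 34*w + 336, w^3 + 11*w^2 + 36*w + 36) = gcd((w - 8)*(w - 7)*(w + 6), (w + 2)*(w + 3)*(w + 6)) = w + 6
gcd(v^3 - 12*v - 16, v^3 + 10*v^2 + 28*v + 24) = v^2 + 4*v + 4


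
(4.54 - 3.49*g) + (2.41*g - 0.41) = 4.13 - 1.08*g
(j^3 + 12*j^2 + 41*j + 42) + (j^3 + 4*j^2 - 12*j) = 2*j^3 + 16*j^2 + 29*j + 42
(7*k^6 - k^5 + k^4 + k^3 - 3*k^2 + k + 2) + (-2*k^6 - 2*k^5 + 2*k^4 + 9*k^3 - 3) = 5*k^6 - 3*k^5 + 3*k^4 + 10*k^3 - 3*k^2 + k - 1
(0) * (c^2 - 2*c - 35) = 0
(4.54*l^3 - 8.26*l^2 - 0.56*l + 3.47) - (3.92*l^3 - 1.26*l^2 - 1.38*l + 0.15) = 0.62*l^3 - 7.0*l^2 + 0.82*l + 3.32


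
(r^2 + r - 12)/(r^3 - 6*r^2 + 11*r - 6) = (r + 4)/(r^2 - 3*r + 2)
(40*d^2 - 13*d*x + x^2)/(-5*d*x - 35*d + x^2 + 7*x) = (-8*d + x)/(x + 7)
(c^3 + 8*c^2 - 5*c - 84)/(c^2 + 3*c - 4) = (c^2 + 4*c - 21)/(c - 1)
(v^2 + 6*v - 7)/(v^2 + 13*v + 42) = (v - 1)/(v + 6)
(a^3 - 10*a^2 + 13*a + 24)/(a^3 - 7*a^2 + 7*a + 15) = (a - 8)/(a - 5)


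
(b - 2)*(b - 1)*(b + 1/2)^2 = b^4 - 2*b^3 - 3*b^2/4 + 5*b/4 + 1/2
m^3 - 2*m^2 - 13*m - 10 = (m - 5)*(m + 1)*(m + 2)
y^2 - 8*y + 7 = (y - 7)*(y - 1)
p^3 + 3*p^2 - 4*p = p*(p - 1)*(p + 4)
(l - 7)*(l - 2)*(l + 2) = l^3 - 7*l^2 - 4*l + 28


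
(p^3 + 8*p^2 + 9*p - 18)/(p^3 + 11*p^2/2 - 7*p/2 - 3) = 2*(p + 3)/(2*p + 1)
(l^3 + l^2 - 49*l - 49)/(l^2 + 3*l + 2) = (l^2 - 49)/(l + 2)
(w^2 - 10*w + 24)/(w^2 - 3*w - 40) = (-w^2 + 10*w - 24)/(-w^2 + 3*w + 40)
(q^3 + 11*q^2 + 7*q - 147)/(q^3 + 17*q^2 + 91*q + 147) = (q - 3)/(q + 3)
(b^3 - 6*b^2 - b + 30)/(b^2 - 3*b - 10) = b - 3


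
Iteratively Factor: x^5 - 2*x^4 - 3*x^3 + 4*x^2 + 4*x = (x)*(x^4 - 2*x^3 - 3*x^2 + 4*x + 4) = x*(x - 2)*(x^3 - 3*x - 2) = x*(x - 2)^2*(x^2 + 2*x + 1) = x*(x - 2)^2*(x + 1)*(x + 1)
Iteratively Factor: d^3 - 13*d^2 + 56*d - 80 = (d - 5)*(d^2 - 8*d + 16) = (d - 5)*(d - 4)*(d - 4)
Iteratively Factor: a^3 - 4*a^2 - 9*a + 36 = (a + 3)*(a^2 - 7*a + 12) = (a - 3)*(a + 3)*(a - 4)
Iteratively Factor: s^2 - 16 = (s + 4)*(s - 4)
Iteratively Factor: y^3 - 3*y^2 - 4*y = (y)*(y^2 - 3*y - 4) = y*(y + 1)*(y - 4)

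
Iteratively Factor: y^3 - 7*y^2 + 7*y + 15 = (y - 3)*(y^2 - 4*y - 5) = (y - 3)*(y + 1)*(y - 5)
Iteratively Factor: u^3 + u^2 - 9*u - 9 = (u + 1)*(u^2 - 9) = (u + 1)*(u + 3)*(u - 3)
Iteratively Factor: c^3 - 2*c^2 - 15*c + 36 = (c - 3)*(c^2 + c - 12) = (c - 3)^2*(c + 4)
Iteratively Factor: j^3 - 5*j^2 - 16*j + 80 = (j + 4)*(j^2 - 9*j + 20) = (j - 4)*(j + 4)*(j - 5)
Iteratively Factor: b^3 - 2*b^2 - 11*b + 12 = (b + 3)*(b^2 - 5*b + 4) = (b - 1)*(b + 3)*(b - 4)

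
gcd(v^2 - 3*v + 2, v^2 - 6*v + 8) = v - 2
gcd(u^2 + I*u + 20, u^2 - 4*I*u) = u - 4*I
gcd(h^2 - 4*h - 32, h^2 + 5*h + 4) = h + 4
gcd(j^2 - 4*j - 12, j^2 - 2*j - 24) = j - 6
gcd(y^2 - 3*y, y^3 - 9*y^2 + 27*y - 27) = y - 3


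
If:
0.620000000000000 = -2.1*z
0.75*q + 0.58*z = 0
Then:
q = 0.23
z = -0.30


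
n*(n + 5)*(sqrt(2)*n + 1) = sqrt(2)*n^3 + n^2 + 5*sqrt(2)*n^2 + 5*n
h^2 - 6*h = h*(h - 6)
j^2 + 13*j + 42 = (j + 6)*(j + 7)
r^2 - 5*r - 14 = (r - 7)*(r + 2)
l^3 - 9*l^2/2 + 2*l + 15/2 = (l - 3)*(l - 5/2)*(l + 1)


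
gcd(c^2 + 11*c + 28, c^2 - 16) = c + 4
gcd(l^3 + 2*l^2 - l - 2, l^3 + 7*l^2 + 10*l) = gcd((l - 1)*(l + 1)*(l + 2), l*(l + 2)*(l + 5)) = l + 2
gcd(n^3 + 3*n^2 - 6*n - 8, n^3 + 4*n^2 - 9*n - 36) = n + 4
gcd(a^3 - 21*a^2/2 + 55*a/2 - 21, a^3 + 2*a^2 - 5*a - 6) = a - 2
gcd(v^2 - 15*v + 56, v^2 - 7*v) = v - 7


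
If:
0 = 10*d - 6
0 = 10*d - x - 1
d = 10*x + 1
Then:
No Solution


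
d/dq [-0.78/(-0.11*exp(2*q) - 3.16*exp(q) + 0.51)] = (-0.1716*exp(q) - 2.4648)*exp(q)/(0.11*exp(2*q) + 3.16*exp(q) - 0.51)^2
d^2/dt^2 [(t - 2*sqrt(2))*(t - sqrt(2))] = 2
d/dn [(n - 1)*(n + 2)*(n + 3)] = 3*n^2 + 8*n + 1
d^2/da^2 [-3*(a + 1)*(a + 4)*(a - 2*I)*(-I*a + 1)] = 36*I*a^2 + a*(18 + 90*I) + 30 + 36*I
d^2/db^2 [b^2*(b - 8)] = 6*b - 16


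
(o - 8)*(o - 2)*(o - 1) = o^3 - 11*o^2 + 26*o - 16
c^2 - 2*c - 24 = (c - 6)*(c + 4)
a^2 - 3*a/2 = a*(a - 3/2)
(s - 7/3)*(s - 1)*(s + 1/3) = s^3 - 3*s^2 + 11*s/9 + 7/9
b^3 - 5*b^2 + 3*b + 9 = (b - 3)^2*(b + 1)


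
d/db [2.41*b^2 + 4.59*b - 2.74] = 4.82*b + 4.59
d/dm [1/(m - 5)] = -1/(m - 5)^2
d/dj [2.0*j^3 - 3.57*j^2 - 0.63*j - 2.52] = 6.0*j^2 - 7.14*j - 0.63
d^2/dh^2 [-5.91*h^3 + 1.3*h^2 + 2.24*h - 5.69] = 2.6 - 35.46*h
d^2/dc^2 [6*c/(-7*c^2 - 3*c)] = -588/(343*c^3 + 441*c^2 + 189*c + 27)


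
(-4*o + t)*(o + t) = -4*o^2 - 3*o*t + t^2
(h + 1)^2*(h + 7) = h^3 + 9*h^2 + 15*h + 7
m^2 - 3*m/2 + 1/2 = (m - 1)*(m - 1/2)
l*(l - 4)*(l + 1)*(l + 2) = l^4 - l^3 - 10*l^2 - 8*l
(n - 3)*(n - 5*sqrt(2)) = n^2 - 5*sqrt(2)*n - 3*n + 15*sqrt(2)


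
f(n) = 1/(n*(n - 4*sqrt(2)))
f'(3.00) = -0.00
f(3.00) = -0.13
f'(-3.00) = 0.02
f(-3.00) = 0.04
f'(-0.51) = 0.68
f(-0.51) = 0.32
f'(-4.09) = 0.01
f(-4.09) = 0.03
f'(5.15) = -0.68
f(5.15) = -0.38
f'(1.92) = 0.04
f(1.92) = -0.14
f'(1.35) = 0.09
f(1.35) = -0.17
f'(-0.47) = 0.80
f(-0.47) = 0.35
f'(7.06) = -0.09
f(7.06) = 0.10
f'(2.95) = 0.00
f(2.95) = -0.13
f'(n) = -1/(n*(n - 4*sqrt(2))^2) - 1/(n^2*(n - 4*sqrt(2)))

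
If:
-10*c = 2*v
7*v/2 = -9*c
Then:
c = 0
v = 0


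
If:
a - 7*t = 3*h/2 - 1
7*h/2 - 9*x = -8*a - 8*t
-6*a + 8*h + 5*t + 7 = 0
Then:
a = 873*x/1019 + 82/1019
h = 666*x/1019 - 1072/1019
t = 387/1019 - 18*x/1019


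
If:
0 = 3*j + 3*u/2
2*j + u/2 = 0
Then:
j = 0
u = 0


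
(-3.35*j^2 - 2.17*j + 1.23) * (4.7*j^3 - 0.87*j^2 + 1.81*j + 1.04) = -15.745*j^5 - 7.2845*j^4 + 1.6054*j^3 - 8.4818*j^2 - 0.0305*j + 1.2792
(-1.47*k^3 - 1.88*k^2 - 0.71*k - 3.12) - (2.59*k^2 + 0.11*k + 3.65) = -1.47*k^3 - 4.47*k^2 - 0.82*k - 6.77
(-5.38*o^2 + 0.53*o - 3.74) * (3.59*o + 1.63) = -19.3142*o^3 - 6.8667*o^2 - 12.5627*o - 6.0962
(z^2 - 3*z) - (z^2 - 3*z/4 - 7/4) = 7/4 - 9*z/4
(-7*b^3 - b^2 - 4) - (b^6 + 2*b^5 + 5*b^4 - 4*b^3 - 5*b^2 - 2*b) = -b^6 - 2*b^5 - 5*b^4 - 3*b^3 + 4*b^2 + 2*b - 4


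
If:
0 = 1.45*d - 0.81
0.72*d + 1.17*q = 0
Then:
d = 0.56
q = -0.34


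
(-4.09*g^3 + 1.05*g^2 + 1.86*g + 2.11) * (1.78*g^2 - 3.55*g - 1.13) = -7.2802*g^5 + 16.3885*g^4 + 4.205*g^3 - 4.0337*g^2 - 9.5923*g - 2.3843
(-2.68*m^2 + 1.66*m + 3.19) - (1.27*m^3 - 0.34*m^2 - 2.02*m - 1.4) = -1.27*m^3 - 2.34*m^2 + 3.68*m + 4.59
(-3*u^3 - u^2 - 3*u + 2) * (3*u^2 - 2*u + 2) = -9*u^5 + 3*u^4 - 13*u^3 + 10*u^2 - 10*u + 4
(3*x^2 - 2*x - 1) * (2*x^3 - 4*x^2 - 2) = 6*x^5 - 16*x^4 + 6*x^3 - 2*x^2 + 4*x + 2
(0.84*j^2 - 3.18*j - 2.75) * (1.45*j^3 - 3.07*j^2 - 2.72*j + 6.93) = 1.218*j^5 - 7.1898*j^4 + 3.4903*j^3 + 22.9133*j^2 - 14.5574*j - 19.0575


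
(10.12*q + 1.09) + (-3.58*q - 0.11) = 6.54*q + 0.98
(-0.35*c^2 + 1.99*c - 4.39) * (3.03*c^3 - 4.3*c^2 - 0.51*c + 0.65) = -1.0605*c^5 + 7.5347*c^4 - 21.6802*c^3 + 17.6346*c^2 + 3.5324*c - 2.8535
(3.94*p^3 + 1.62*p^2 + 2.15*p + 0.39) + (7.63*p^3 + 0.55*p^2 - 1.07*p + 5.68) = 11.57*p^3 + 2.17*p^2 + 1.08*p + 6.07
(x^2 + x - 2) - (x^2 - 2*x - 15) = 3*x + 13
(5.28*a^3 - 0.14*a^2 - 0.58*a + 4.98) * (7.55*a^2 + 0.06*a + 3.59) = 39.864*a^5 - 0.7402*a^4 + 14.5678*a^3 + 37.0616*a^2 - 1.7834*a + 17.8782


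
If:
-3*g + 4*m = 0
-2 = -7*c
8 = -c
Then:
No Solution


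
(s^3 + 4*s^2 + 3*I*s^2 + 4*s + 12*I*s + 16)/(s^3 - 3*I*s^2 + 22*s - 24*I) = (s + 4)/(s - 6*I)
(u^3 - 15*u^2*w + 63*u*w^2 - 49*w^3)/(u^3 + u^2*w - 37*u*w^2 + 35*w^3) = (u^2 - 14*u*w + 49*w^2)/(u^2 + 2*u*w - 35*w^2)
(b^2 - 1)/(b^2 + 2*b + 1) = (b - 1)/(b + 1)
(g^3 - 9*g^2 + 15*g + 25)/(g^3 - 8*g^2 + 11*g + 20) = (g - 5)/(g - 4)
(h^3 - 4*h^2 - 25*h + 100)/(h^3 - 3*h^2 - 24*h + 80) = (h - 5)/(h - 4)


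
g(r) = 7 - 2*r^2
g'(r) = -4*r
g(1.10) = 4.58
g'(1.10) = -4.40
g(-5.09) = -44.82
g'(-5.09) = 20.36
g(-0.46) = 6.58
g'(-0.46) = 1.84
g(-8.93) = -152.49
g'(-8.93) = 35.72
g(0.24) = 6.88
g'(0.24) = -0.96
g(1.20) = 4.12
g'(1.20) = -4.80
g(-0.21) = 6.91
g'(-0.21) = 0.84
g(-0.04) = 7.00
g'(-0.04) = 0.16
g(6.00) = -65.00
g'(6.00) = -24.00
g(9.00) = -155.00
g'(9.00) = -36.00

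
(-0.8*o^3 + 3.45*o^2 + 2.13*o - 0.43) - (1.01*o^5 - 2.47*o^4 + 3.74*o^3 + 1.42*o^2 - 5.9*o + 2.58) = -1.01*o^5 + 2.47*o^4 - 4.54*o^3 + 2.03*o^2 + 8.03*o - 3.01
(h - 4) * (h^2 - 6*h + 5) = h^3 - 10*h^2 + 29*h - 20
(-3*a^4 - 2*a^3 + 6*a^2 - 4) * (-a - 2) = 3*a^5 + 8*a^4 - 2*a^3 - 12*a^2 + 4*a + 8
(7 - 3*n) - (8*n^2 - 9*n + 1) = -8*n^2 + 6*n + 6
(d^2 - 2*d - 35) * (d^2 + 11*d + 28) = d^4 + 9*d^3 - 29*d^2 - 441*d - 980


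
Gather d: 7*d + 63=7*d + 63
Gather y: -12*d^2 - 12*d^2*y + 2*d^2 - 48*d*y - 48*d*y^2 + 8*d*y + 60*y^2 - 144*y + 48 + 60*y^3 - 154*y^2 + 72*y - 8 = -10*d^2 + 60*y^3 + y^2*(-48*d - 94) + y*(-12*d^2 - 40*d - 72) + 40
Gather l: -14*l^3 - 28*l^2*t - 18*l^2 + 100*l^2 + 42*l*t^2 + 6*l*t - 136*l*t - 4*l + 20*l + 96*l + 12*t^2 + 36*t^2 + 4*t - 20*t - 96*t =-14*l^3 + l^2*(82 - 28*t) + l*(42*t^2 - 130*t + 112) + 48*t^2 - 112*t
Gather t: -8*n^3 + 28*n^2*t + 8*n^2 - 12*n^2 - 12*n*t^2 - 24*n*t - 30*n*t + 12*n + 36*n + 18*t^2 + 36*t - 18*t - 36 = -8*n^3 - 4*n^2 + 48*n + t^2*(18 - 12*n) + t*(28*n^2 - 54*n + 18) - 36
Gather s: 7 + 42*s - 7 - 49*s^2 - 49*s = -49*s^2 - 7*s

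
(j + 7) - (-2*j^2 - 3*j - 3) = 2*j^2 + 4*j + 10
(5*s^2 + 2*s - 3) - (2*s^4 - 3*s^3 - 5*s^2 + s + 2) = -2*s^4 + 3*s^3 + 10*s^2 + s - 5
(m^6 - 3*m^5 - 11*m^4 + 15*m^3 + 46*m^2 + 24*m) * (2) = 2*m^6 - 6*m^5 - 22*m^4 + 30*m^3 + 92*m^2 + 48*m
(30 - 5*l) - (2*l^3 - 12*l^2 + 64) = -2*l^3 + 12*l^2 - 5*l - 34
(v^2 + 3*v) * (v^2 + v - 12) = v^4 + 4*v^3 - 9*v^2 - 36*v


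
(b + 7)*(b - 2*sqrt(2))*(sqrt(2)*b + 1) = sqrt(2)*b^3 - 3*b^2 + 7*sqrt(2)*b^2 - 21*b - 2*sqrt(2)*b - 14*sqrt(2)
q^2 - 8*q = q*(q - 8)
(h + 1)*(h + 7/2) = h^2 + 9*h/2 + 7/2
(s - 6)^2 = s^2 - 12*s + 36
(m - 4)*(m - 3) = m^2 - 7*m + 12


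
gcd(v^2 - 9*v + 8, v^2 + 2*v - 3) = v - 1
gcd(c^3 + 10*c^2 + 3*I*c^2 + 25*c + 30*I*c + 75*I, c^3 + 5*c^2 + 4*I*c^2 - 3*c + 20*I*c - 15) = c^2 + c*(5 + 3*I) + 15*I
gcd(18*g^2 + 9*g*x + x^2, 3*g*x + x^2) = 3*g + x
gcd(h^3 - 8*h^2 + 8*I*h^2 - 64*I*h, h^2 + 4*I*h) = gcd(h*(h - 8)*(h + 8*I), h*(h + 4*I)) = h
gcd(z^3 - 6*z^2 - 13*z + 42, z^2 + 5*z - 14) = z - 2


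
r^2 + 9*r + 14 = (r + 2)*(r + 7)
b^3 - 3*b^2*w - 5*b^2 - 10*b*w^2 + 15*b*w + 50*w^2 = (b - 5)*(b - 5*w)*(b + 2*w)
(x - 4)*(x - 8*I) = x^2 - 4*x - 8*I*x + 32*I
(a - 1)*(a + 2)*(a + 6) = a^3 + 7*a^2 + 4*a - 12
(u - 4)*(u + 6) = u^2 + 2*u - 24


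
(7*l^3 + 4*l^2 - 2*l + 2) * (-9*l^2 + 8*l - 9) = -63*l^5 + 20*l^4 - 13*l^3 - 70*l^2 + 34*l - 18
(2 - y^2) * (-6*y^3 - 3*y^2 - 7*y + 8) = 6*y^5 + 3*y^4 - 5*y^3 - 14*y^2 - 14*y + 16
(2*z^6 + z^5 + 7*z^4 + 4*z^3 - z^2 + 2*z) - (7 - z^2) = 2*z^6 + z^5 + 7*z^4 + 4*z^3 + 2*z - 7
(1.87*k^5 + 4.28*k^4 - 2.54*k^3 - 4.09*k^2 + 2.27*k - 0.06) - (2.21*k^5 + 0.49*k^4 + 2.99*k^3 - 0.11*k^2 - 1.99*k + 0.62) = -0.34*k^5 + 3.79*k^4 - 5.53*k^3 - 3.98*k^2 + 4.26*k - 0.68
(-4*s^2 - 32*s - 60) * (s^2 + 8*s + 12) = -4*s^4 - 64*s^3 - 364*s^2 - 864*s - 720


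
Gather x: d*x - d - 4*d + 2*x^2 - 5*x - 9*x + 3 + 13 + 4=-5*d + 2*x^2 + x*(d - 14) + 20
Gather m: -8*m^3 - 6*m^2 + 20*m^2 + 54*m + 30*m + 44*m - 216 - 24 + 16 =-8*m^3 + 14*m^2 + 128*m - 224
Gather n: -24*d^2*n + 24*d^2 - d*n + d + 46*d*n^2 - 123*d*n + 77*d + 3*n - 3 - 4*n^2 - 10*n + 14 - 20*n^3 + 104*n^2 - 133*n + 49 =24*d^2 + 78*d - 20*n^3 + n^2*(46*d + 100) + n*(-24*d^2 - 124*d - 140) + 60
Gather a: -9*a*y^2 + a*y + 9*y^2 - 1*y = a*(-9*y^2 + y) + 9*y^2 - y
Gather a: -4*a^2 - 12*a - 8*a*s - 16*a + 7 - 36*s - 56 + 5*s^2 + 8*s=-4*a^2 + a*(-8*s - 28) + 5*s^2 - 28*s - 49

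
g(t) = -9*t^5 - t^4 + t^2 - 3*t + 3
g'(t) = -45*t^4 - 4*t^3 + 2*t - 3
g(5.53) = -47462.68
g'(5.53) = -42752.00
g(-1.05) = 17.52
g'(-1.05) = -55.17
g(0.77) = -1.50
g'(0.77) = -19.11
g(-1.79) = 166.70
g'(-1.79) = -445.62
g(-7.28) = 181303.58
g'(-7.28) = -124871.61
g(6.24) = -86639.16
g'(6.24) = -69188.55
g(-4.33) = 13382.00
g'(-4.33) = -15505.39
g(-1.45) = 62.72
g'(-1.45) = -192.63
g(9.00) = -537945.00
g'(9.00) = -298146.00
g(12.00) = -2260113.00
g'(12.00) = -940011.00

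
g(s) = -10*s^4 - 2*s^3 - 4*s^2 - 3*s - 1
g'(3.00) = -1161.00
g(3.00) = -910.00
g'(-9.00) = 28743.00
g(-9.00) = -64450.00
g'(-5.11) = 5218.52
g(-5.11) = -6641.67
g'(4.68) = -4271.98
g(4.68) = -5104.81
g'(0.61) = -19.19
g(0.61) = -6.16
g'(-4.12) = 2725.49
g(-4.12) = -2797.97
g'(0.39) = -9.41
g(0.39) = -3.13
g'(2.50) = -685.50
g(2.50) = -455.38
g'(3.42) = -1700.61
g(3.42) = -1506.11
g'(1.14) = -79.18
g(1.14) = -29.47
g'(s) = -40*s^3 - 6*s^2 - 8*s - 3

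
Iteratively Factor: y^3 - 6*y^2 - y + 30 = (y - 3)*(y^2 - 3*y - 10) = (y - 5)*(y - 3)*(y + 2)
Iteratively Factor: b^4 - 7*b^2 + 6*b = (b + 3)*(b^3 - 3*b^2 + 2*b) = (b - 2)*(b + 3)*(b^2 - b) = (b - 2)*(b - 1)*(b + 3)*(b)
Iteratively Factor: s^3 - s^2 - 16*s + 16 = (s - 1)*(s^2 - 16) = (s - 1)*(s + 4)*(s - 4)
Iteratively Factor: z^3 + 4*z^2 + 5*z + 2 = (z + 2)*(z^2 + 2*z + 1) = (z + 1)*(z + 2)*(z + 1)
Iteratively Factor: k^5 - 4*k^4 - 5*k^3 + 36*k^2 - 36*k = (k - 2)*(k^4 - 2*k^3 - 9*k^2 + 18*k) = (k - 2)^2*(k^3 - 9*k) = (k - 2)^2*(k + 3)*(k^2 - 3*k) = k*(k - 2)^2*(k + 3)*(k - 3)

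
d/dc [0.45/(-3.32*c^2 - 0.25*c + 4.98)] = (2.988*c + 0.1125)/(3.32*c^2 + 0.25*c - 4.98)^2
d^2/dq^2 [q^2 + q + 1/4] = 2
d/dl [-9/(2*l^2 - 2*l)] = 9*(2*l - 1)/(2*l^2*(l - 1)^2)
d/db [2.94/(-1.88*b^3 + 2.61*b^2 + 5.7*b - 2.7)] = (16.5816*b^2 - 15.3468*b - 16.758)/(1.88*b^3 - 2.61*b^2 - 5.7*b + 2.7)^2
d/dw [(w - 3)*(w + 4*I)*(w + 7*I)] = 3*w^2 + w*(-6 + 22*I) - 28 - 33*I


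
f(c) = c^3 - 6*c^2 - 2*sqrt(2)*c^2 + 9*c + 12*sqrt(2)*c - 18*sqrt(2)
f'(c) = 3*c^2 - 12*c - 4*sqrt(2)*c + 9 + 12*sqrt(2)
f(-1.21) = -71.58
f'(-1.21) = 51.73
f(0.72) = -10.96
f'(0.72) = 14.81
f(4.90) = 7.48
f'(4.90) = 11.48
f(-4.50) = -412.22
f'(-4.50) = 166.18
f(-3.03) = -213.02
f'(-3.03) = 107.01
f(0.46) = -15.28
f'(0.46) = 18.48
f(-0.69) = -47.91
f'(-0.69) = 39.58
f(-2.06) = -125.16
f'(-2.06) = 75.07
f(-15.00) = -5776.41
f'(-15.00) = 965.82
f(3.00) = 0.00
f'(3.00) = 0.00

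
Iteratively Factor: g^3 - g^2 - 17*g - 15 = (g + 3)*(g^2 - 4*g - 5) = (g - 5)*(g + 3)*(g + 1)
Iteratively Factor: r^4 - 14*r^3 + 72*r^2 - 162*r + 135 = (r - 3)*(r^3 - 11*r^2 + 39*r - 45) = (r - 3)^2*(r^2 - 8*r + 15) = (r - 5)*(r - 3)^2*(r - 3)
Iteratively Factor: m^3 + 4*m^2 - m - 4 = (m + 4)*(m^2 - 1) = (m - 1)*(m + 4)*(m + 1)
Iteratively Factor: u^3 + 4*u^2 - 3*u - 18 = (u + 3)*(u^2 + u - 6) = (u - 2)*(u + 3)*(u + 3)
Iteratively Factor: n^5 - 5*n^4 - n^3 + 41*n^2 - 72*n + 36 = (n - 1)*(n^4 - 4*n^3 - 5*n^2 + 36*n - 36) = (n - 1)*(n + 3)*(n^3 - 7*n^2 + 16*n - 12) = (n - 2)*(n - 1)*(n + 3)*(n^2 - 5*n + 6) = (n - 3)*(n - 2)*(n - 1)*(n + 3)*(n - 2)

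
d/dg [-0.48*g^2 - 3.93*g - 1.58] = -0.96*g - 3.93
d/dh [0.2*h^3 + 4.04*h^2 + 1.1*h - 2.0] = 0.6*h^2 + 8.08*h + 1.1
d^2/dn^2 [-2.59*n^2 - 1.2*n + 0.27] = -5.18000000000000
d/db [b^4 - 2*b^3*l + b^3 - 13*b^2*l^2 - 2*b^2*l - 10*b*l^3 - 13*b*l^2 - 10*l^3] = 4*b^3 - 6*b^2*l + 3*b^2 - 26*b*l^2 - 4*b*l - 10*l^3 - 13*l^2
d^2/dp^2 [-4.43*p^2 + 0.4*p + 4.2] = -8.86000000000000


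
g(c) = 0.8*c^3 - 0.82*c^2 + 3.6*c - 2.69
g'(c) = 2.4*c^2 - 1.64*c + 3.6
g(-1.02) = -8.06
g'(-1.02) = 7.77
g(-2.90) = -39.54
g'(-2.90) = 28.54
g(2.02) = 7.83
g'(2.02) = 10.08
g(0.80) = 0.07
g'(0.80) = 3.82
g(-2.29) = -24.84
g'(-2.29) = 19.94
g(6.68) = 223.23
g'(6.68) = 99.74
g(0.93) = 0.59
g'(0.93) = 4.15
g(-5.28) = -162.32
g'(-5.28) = 79.17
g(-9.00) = -684.71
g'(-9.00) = 212.76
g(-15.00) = -2941.19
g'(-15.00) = 568.20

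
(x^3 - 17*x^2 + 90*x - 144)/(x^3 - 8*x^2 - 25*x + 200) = (x^2 - 9*x + 18)/(x^2 - 25)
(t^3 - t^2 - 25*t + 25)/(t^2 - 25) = t - 1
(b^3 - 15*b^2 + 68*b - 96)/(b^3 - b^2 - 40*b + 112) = (b^2 - 11*b + 24)/(b^2 + 3*b - 28)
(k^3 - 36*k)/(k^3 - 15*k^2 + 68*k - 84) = k*(k + 6)/(k^2 - 9*k + 14)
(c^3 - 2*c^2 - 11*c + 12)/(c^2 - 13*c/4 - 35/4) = 4*(-c^3 + 2*c^2 + 11*c - 12)/(-4*c^2 + 13*c + 35)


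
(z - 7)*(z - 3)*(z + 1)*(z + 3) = z^4 - 6*z^3 - 16*z^2 + 54*z + 63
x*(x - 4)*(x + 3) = x^3 - x^2 - 12*x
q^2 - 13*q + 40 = (q - 8)*(q - 5)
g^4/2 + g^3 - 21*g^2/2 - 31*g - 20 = (g/2 + 1)*(g - 5)*(g + 1)*(g + 4)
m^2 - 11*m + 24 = (m - 8)*(m - 3)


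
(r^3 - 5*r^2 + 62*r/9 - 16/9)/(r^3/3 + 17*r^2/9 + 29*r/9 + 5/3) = (9*r^3 - 45*r^2 + 62*r - 16)/(3*r^3 + 17*r^2 + 29*r + 15)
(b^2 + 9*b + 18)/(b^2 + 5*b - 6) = (b + 3)/(b - 1)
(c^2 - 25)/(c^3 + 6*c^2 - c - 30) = (c - 5)/(c^2 + c - 6)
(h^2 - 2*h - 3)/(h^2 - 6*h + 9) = (h + 1)/(h - 3)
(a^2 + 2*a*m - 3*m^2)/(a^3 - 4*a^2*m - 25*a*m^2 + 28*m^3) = (a + 3*m)/(a^2 - 3*a*m - 28*m^2)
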